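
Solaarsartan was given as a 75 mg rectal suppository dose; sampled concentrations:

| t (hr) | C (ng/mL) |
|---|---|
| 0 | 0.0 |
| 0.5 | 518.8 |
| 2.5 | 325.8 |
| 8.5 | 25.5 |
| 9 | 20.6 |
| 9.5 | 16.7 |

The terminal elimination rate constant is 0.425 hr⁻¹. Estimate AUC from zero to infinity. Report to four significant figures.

AUC = 2088 ng/mL·hr

Trapezoidal AUC_0→9.5:
  [0→0.5]: (0.0+518.8)/2 × 0.5 = 129.7
  [0.5→2.5]: (518.8+325.8)/2 × 2 = 844.6
  [2.5→8.5]: (325.8+25.5)/2 × 6 = 1053.9
  [8.5→9]: (25.5+20.6)/2 × 0.5 = 11.525
  [9→9.5]: (20.6+16.7)/2 × 0.5 = 9.325
  Sum = 2049.05 ng/mL·hr
Extrapolated tail: C_last / k_e = 16.7 / 0.425 = 39.294
AUC_0→∞ = 2049.05 + 39.294 = 2088.344 ng/mL·hr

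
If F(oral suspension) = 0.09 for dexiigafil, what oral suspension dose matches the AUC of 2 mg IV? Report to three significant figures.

D_oral = 22.2 mg

For equal systemic exposure: F × D_ev = D_iv
D_ev = D_iv / F = 2 / 0.09 = 22.2222 mg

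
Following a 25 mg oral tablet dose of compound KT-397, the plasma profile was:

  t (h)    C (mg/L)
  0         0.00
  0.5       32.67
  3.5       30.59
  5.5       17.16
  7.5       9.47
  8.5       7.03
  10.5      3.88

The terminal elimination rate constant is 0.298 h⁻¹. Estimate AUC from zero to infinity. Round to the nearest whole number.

AUC = 210 mg/L·h

Trapezoidal AUC_0→10.5:
  [0→0.5]: (0.00+32.67)/2 × 0.5 = 8.1675
  [0.5→3.5]: (32.67+30.59)/2 × 3 = 94.89
  [3.5→5.5]: (30.59+17.16)/2 × 2 = 47.75
  [5.5→7.5]: (17.16+9.47)/2 × 2 = 26.63
  [7.5→8.5]: (9.47+7.03)/2 × 1 = 8.25
  [8.5→10.5]: (7.03+3.88)/2 × 2 = 10.91
  Sum = 196.5975 mg/L·h
Extrapolated tail: C_last / k_e = 3.88 / 0.298 = 13.020
AUC_0→∞ = 196.5975 + 13.020 = 209.6175 mg/L·h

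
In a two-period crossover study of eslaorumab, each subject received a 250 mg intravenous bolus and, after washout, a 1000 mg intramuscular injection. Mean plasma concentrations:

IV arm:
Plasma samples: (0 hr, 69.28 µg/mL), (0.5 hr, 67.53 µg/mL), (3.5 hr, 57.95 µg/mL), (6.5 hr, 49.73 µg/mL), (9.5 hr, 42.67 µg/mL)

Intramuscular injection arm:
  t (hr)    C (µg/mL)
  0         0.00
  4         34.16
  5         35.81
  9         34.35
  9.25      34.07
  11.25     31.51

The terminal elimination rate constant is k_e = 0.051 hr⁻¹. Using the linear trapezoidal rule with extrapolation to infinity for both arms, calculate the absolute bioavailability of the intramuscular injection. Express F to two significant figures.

F = 0.17

Trapezoidal AUC_0→9.5 (IV):
  [0→0.5]: (69.28+67.53)/2 × 0.5 = 34.2025
  [0.5→3.5]: (67.53+57.95)/2 × 3 = 188.22
  [3.5→6.5]: (57.95+49.73)/2 × 3 = 161.52
  [6.5→9.5]: (49.73+42.67)/2 × 3 = 138.6
  Sum = 522.5425 µg/mL·hr
IV tail: 42.67/0.051 = 836.667; AUC_iv,0→∞ = 522.5425 + 836.667 = 1359.2095 µg/mL·hr
Trapezoidal AUC_0→11.25 (intramuscular injection):
  [0→4]: (0.00+34.16)/2 × 4 = 68.32
  [4→5]: (34.16+35.81)/2 × 1 = 34.985
  [5→9]: (35.81+34.35)/2 × 4 = 140.32
  [9→9.25]: (34.35+34.07)/2 × 0.25 = 8.5525
  [9.25→11.25]: (34.07+31.51)/2 × 2 = 65.58
  Sum = 317.7575 µg/mL·hr
intramuscular injection tail: 31.51/0.051 = 617.843; AUC_ev,0→∞ = 317.7575 + 617.843 = 935.6005 µg/mL·hr
F = (AUC_ev/D_ev)/(AUC_iv/D_iv) = (935.6005/1000)/(1359.2095/250) = 0.9356005/5.436838 = 0.1721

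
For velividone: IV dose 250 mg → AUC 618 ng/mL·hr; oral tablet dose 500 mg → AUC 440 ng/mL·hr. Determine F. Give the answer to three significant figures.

F = (AUC_ev / D_ev) / (AUC_iv / D_iv)
  = (440/500) / (618/250)
  = 0.88 / 2.472 = 0.3560

F = 0.356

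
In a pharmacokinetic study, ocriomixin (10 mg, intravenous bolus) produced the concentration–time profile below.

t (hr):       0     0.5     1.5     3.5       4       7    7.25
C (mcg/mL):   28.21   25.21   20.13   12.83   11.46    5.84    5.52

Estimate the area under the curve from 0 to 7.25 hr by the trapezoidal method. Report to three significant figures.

Trapezoidal AUC_0→7.25:
  [0→0.5]: (28.21+25.21)/2 × 0.5 = 13.355
  [0.5→1.5]: (25.21+20.13)/2 × 1 = 22.67
  [1.5→3.5]: (20.13+12.83)/2 × 2 = 32.96
  [3.5→4]: (12.83+11.46)/2 × 0.5 = 6.0725
  [4→7]: (11.46+5.84)/2 × 3 = 25.95
  [7→7.25]: (5.84+5.52)/2 × 0.25 = 1.42
  Sum = 102.4275 mcg/mL·hr

AUC = 102 mcg/mL·hr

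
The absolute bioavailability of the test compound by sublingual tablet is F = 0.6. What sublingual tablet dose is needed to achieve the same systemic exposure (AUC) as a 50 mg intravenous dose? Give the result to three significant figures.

D_sublingual = 83.3 mg

For equal systemic exposure: F × D_ev = D_iv
D_ev = D_iv / F = 50 / 0.6 = 83.3333 mg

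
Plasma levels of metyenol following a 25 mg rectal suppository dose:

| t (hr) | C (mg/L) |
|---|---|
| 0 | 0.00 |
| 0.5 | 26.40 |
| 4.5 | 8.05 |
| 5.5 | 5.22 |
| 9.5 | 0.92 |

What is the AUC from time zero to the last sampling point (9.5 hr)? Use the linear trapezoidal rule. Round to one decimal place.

AUC = 94.4 mg/L·hr

Trapezoidal AUC_0→9.5:
  [0→0.5]: (0.00+26.40)/2 × 0.5 = 6.6
  [0.5→4.5]: (26.40+8.05)/2 × 4 = 68.9
  [4.5→5.5]: (8.05+5.22)/2 × 1 = 6.635
  [5.5→9.5]: (5.22+0.92)/2 × 4 = 12.28
  Sum = 94.415 mg/L·hr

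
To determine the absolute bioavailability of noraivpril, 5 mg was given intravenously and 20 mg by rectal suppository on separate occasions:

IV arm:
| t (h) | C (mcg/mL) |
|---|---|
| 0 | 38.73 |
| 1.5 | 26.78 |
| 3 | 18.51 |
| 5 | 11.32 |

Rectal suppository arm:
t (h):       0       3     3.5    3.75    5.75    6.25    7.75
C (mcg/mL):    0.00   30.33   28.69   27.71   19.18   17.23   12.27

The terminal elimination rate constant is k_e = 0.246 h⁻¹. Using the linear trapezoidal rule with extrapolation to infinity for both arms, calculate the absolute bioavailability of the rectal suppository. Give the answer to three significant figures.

Trapezoidal AUC_0→5 (IV):
  [0→1.5]: (38.73+26.78)/2 × 1.5 = 49.1325
  [1.5→3]: (26.78+18.51)/2 × 1.5 = 33.9675
  [3→5]: (18.51+11.32)/2 × 2 = 29.83
  Sum = 112.93 mcg/mL·h
IV tail: 11.32/0.246 = 46.016; AUC_iv,0→∞ = 112.93 + 46.016 = 158.946 mcg/mL·h
Trapezoidal AUC_0→7.75 (rectal suppository):
  [0→3]: (0.00+30.33)/2 × 3 = 45.495
  [3→3.5]: (30.33+28.69)/2 × 0.5 = 14.755
  [3.5→3.75]: (28.69+27.71)/2 × 0.25 = 7.05
  [3.75→5.75]: (27.71+19.18)/2 × 2 = 46.89
  [5.75→6.25]: (19.18+17.23)/2 × 0.5 = 9.1025
  [6.25→7.75]: (17.23+12.27)/2 × 1.5 = 22.125
  Sum = 145.4175 mcg/mL·h
rectal suppository tail: 12.27/0.246 = 49.878; AUC_ev,0→∞ = 145.4175 + 49.878 = 195.2955 mcg/mL·h
F = (AUC_ev/D_ev)/(AUC_iv/D_iv) = (195.2955/20)/(158.946/5) = 9.764775/31.7892 = 0.3072

F = 0.307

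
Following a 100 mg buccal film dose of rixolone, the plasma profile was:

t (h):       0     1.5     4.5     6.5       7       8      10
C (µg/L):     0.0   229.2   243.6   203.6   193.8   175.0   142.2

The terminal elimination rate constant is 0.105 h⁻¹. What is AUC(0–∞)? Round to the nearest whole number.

Trapezoidal AUC_0→10:
  [0→1.5]: (0.0+229.2)/2 × 1.5 = 171.9
  [1.5→4.5]: (229.2+243.6)/2 × 3 = 709.2
  [4.5→6.5]: (243.6+203.6)/2 × 2 = 447.2
  [6.5→7]: (203.6+193.8)/2 × 0.5 = 99.35
  [7→8]: (193.8+175.0)/2 × 1 = 184.4
  [8→10]: (175.0+142.2)/2 × 2 = 317.2
  Sum = 1929.25 µg/L·h
Extrapolated tail: C_last / k_e = 142.2 / 0.105 = 1354.286
AUC_0→∞ = 1929.25 + 1354.286 = 3283.536 µg/L·h

AUC = 3284 µg/L·h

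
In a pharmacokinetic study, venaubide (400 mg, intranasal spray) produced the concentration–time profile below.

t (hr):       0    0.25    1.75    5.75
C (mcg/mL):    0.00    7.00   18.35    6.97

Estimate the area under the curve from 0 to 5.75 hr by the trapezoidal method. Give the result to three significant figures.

AUC = 70.5 mcg/mL·hr

Trapezoidal AUC_0→5.75:
  [0→0.25]: (0.00+7.00)/2 × 0.25 = 0.875
  [0.25→1.75]: (7.00+18.35)/2 × 1.5 = 19.0125
  [1.75→5.75]: (18.35+6.97)/2 × 4 = 50.64
  Sum = 70.5275 mcg/mL·hr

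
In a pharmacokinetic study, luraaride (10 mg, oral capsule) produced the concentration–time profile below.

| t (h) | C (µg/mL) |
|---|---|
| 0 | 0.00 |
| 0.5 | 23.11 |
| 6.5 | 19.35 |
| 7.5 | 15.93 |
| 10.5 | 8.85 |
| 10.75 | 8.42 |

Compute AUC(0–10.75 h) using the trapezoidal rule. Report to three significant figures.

Trapezoidal AUC_0→10.75:
  [0→0.5]: (0.00+23.11)/2 × 0.5 = 5.7775
  [0.5→6.5]: (23.11+19.35)/2 × 6 = 127.38
  [6.5→7.5]: (19.35+15.93)/2 × 1 = 17.64
  [7.5→10.5]: (15.93+8.85)/2 × 3 = 37.17
  [10.5→10.75]: (8.85+8.42)/2 × 0.25 = 2.15875
  Sum = 190.12625 µg/mL·h

AUC = 190 µg/mL·h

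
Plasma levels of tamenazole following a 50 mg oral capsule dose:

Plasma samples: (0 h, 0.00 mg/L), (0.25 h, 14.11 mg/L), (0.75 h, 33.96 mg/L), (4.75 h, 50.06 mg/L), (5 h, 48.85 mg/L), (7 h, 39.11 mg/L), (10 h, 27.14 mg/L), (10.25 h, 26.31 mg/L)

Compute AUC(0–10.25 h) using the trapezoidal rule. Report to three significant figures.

AUC = 388 mg/L·h

Trapezoidal AUC_0→10.25:
  [0→0.25]: (0.00+14.11)/2 × 0.25 = 1.76375
  [0.25→0.75]: (14.11+33.96)/2 × 0.5 = 12.0175
  [0.75→4.75]: (33.96+50.06)/2 × 4 = 168.04
  [4.75→5]: (50.06+48.85)/2 × 0.25 = 12.36375
  [5→7]: (48.85+39.11)/2 × 2 = 87.96
  [7→10]: (39.11+27.14)/2 × 3 = 99.375
  [10→10.25]: (27.14+26.31)/2 × 0.25 = 6.68125
  Sum = 388.20125 mg/L·h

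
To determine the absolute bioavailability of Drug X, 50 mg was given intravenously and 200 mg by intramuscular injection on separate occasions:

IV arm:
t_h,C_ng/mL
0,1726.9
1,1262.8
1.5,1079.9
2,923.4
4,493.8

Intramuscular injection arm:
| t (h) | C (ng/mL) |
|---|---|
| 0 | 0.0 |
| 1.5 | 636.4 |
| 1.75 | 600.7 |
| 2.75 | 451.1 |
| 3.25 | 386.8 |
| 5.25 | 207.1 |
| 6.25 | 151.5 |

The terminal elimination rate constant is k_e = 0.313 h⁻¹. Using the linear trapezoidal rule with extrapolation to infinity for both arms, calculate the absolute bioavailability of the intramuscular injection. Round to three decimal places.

Trapezoidal AUC_0→4 (IV):
  [0→1]: (1726.9+1262.8)/2 × 1 = 1494.85
  [1→1.5]: (1262.8+1079.9)/2 × 0.5 = 585.675
  [1.5→2]: (1079.9+923.4)/2 × 0.5 = 500.825
  [2→4]: (923.4+493.8)/2 × 2 = 1417.2
  Sum = 3998.55 ng/mL·h
IV tail: 493.8/0.313 = 1577.636; AUC_iv,0→∞ = 3998.55 + 1577.636 = 5576.186 ng/mL·h
Trapezoidal AUC_0→6.25 (intramuscular injection):
  [0→1.5]: (0.0+636.4)/2 × 1.5 = 477.3
  [1.5→1.75]: (636.4+600.7)/2 × 0.25 = 154.6375
  [1.75→2.75]: (600.7+451.1)/2 × 1 = 525.9
  [2.75→3.25]: (451.1+386.8)/2 × 0.5 = 209.475
  [3.25→5.25]: (386.8+207.1)/2 × 2 = 593.9
  [5.25→6.25]: (207.1+151.5)/2 × 1 = 179.3
  Sum = 2140.5125 ng/mL·h
intramuscular injection tail: 151.5/0.313 = 484.026; AUC_ev,0→∞ = 2140.5125 + 484.026 = 2624.5385 ng/mL·h
F = (AUC_ev/D_ev)/(AUC_iv/D_iv) = (2624.5385/200)/(5576.186/50) = 13.1227/111.52372 = 0.1177

F = 0.118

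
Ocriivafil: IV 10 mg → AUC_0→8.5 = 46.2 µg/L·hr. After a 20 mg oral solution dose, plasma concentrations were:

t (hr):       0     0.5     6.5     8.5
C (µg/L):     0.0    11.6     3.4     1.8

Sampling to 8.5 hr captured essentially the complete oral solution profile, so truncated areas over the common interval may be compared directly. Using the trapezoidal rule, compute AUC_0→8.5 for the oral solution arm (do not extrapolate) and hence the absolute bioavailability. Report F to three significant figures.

Trapezoidal AUC_0→8.5 (oral solution):
  [0→0.5]: (0.0+11.6)/2 × 0.5 = 2.9
  [0.5→6.5]: (11.6+3.4)/2 × 6 = 45.0
  [6.5→8.5]: (3.4+1.8)/2 × 2 = 5.2
  Sum = 53.1 µg/L·hr
F = (AUC_ev/D_ev)/(AUC_iv/D_iv) = (53.1/20)/(46.2/10) = 2.655/4.62 = 0.5747

F = 0.575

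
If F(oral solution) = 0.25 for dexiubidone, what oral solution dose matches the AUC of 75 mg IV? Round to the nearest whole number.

For equal systemic exposure: F × D_ev = D_iv
D_ev = D_iv / F = 75 / 0.25 = 300 mg

D_oral = 300 mg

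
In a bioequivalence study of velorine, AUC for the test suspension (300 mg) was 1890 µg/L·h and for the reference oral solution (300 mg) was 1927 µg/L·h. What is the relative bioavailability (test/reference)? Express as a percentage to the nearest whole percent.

F_rel = (AUC_test/D_test) / (AUC_ref/D_ref)
      = (1890/300) / (1927/300)
      = 6.3 / 6.42333 = 0.9808 = 98.08%

F_rel = 98%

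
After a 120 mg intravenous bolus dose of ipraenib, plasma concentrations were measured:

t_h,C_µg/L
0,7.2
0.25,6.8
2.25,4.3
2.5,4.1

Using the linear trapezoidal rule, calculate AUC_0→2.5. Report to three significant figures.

Trapezoidal AUC_0→2.5:
  [0→0.25]: (7.2+6.8)/2 × 0.25 = 1.75
  [0.25→2.25]: (6.8+4.3)/2 × 2 = 11.1
  [2.25→2.5]: (4.3+4.1)/2 × 0.25 = 1.05
  Sum = 13.9 µg/L·h

AUC = 13.9 µg/L·h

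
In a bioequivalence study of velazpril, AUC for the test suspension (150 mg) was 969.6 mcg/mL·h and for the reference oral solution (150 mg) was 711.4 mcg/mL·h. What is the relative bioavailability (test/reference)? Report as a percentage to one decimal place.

F_rel = 136.3%

F_rel = (AUC_test/D_test) / (AUC_ref/D_ref)
      = (969.6/150) / (711.4/150)
      = 6.464 / 4.74267 = 1.3629 = 136.29%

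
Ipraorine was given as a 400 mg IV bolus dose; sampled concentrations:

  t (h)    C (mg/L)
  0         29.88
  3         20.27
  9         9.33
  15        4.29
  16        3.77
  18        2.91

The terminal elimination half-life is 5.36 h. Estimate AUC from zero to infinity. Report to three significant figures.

AUC = 238 mg/L·h

Trapezoidal AUC_0→18:
  [0→3]: (29.88+20.27)/2 × 3 = 75.225
  [3→9]: (20.27+9.33)/2 × 6 = 88.8
  [9→15]: (9.33+4.29)/2 × 6 = 40.86
  [15→16]: (4.29+3.77)/2 × 1 = 4.03
  [16→18]: (3.77+2.91)/2 × 2 = 6.68
  Sum = 215.595 mg/L·h
k_e = ln2 / t½ = 0.693147 / 5.36 = 0.1293 h^-1
Extrapolated tail: C_last / k_e = 2.91 / 0.1293 = 22.506
AUC_0→∞ = 215.595 + 22.506 = 238.101 mg/L·h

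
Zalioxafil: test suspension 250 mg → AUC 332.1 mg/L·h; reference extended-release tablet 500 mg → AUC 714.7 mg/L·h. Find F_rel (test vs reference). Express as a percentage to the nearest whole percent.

F_rel = 93%

F_rel = (AUC_test/D_test) / (AUC_ref/D_ref)
      = (332.1/250) / (714.7/500)
      = 1.3284 / 1.4294 = 0.9293 = 92.93%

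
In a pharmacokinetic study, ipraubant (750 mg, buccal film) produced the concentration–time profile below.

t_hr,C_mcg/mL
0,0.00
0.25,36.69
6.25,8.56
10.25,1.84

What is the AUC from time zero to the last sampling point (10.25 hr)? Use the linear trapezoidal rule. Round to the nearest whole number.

Trapezoidal AUC_0→10.25:
  [0→0.25]: (0.00+36.69)/2 × 0.25 = 4.58625
  [0.25→6.25]: (36.69+8.56)/2 × 6 = 135.75
  [6.25→10.25]: (8.56+1.84)/2 × 4 = 20.8
  Sum = 161.13625 mcg/mL·hr

AUC = 161 mcg/mL·hr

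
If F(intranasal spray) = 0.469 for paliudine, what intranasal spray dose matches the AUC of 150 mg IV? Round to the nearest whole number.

D_intranasal = 320 mg

For equal systemic exposure: F × D_ev = D_iv
D_ev = D_iv / F = 150 / 0.469 = 319.829 mg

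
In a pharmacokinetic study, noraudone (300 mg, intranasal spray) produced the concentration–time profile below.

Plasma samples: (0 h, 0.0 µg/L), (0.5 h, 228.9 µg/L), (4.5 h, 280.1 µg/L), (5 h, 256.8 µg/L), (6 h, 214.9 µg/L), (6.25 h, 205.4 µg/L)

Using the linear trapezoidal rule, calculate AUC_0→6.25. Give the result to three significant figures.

AUC = 1500 µg/L·h

Trapezoidal AUC_0→6.25:
  [0→0.5]: (0.0+228.9)/2 × 0.5 = 57.225
  [0.5→4.5]: (228.9+280.1)/2 × 4 = 1018.0
  [4.5→5]: (280.1+256.8)/2 × 0.5 = 134.225
  [5→6]: (256.8+214.9)/2 × 1 = 235.85
  [6→6.25]: (214.9+205.4)/2 × 0.25 = 52.5375
  Sum = 1497.8375 µg/L·h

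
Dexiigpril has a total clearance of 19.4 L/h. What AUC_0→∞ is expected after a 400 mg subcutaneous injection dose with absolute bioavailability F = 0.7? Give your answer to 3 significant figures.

AUC = 14.4 mg/L·h

AUC_0→∞ = F × Dose / CL
        = 0.7 × 400 / 19.4 = 14.433 mg/L·h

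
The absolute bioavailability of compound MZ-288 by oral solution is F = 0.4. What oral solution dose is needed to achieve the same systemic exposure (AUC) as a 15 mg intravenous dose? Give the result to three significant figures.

D_oral = 37.5 mg

For equal systemic exposure: F × D_ev = D_iv
D_ev = D_iv / F = 15 / 0.4 = 37.5 mg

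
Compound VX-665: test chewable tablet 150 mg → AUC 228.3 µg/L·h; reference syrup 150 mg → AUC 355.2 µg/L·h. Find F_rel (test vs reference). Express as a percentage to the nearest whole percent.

F_rel = 64%

F_rel = (AUC_test/D_test) / (AUC_ref/D_ref)
      = (228.3/150) / (355.2/150)
      = 1.522 / 2.368 = 0.6427 = 64.27%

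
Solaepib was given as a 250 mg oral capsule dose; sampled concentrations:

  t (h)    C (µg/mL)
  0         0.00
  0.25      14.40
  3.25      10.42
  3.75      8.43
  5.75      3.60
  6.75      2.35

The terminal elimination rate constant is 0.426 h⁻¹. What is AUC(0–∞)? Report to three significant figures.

AUC = 64.3 µg/mL·h

Trapezoidal AUC_0→6.75:
  [0→0.25]: (0.00+14.40)/2 × 0.25 = 1.8
  [0.25→3.25]: (14.40+10.42)/2 × 3 = 37.23
  [3.25→3.75]: (10.42+8.43)/2 × 0.5 = 4.7125
  [3.75→5.75]: (8.43+3.60)/2 × 2 = 12.03
  [5.75→6.75]: (3.60+2.35)/2 × 1 = 2.975
  Sum = 58.7475 µg/mL·h
Extrapolated tail: C_last / k_e = 2.35 / 0.426 = 5.516
AUC_0→∞ = 58.7475 + 5.516 = 64.2635 µg/mL·h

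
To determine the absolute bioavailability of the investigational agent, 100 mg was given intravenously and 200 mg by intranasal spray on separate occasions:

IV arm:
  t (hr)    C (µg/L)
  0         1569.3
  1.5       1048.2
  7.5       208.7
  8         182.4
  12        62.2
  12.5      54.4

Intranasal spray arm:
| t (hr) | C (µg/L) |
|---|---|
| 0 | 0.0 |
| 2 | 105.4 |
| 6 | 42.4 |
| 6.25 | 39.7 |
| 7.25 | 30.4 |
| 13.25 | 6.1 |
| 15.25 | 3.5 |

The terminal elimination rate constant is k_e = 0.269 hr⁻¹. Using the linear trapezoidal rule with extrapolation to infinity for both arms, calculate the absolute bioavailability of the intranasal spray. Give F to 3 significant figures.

Trapezoidal AUC_0→12.5 (IV):
  [0→1.5]: (1569.3+1048.2)/2 × 1.5 = 1963.125
  [1.5→7.5]: (1048.2+208.7)/2 × 6 = 3770.7
  [7.5→8]: (208.7+182.4)/2 × 0.5 = 97.775
  [8→12]: (182.4+62.2)/2 × 4 = 489.2
  [12→12.5]: (62.2+54.4)/2 × 0.5 = 29.15
  Sum = 6349.95 µg/L·hr
IV tail: 54.4/0.269 = 202.230; AUC_iv,0→∞ = 6349.95 + 202.230 = 6552.18 µg/L·hr
Trapezoidal AUC_0→15.25 (intranasal spray):
  [0→2]: (0.0+105.4)/2 × 2 = 105.4
  [2→6]: (105.4+42.4)/2 × 4 = 295.6
  [6→6.25]: (42.4+39.7)/2 × 0.25 = 10.2625
  [6.25→7.25]: (39.7+30.4)/2 × 1 = 35.05
  [7.25→13.25]: (30.4+6.1)/2 × 6 = 109.5
  [13.25→15.25]: (6.1+3.5)/2 × 2 = 9.6
  Sum = 565.4125 µg/L·hr
intranasal spray tail: 3.5/0.269 = 13.011; AUC_ev,0→∞ = 565.4125 + 13.011 = 578.4235 µg/L·hr
F = (AUC_ev/D_ev)/(AUC_iv/D_iv) = (578.4235/200)/(6552.18/100) = 2.8921175/65.5218 = 0.0441

F = 0.0441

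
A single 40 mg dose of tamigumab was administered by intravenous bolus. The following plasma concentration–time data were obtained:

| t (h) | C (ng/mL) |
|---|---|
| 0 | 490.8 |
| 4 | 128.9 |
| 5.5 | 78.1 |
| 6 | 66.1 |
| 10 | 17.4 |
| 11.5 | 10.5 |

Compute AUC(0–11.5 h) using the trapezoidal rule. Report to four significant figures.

Trapezoidal AUC_0→11.5:
  [0→4]: (490.8+128.9)/2 × 4 = 1239.4
  [4→5.5]: (128.9+78.1)/2 × 1.5 = 155.25
  [5.5→6]: (78.1+66.1)/2 × 0.5 = 36.05
  [6→10]: (66.1+17.4)/2 × 4 = 167.0
  [10→11.5]: (17.4+10.5)/2 × 1.5 = 20.925
  Sum = 1618.625 ng/mL·h

AUC = 1619 ng/mL·h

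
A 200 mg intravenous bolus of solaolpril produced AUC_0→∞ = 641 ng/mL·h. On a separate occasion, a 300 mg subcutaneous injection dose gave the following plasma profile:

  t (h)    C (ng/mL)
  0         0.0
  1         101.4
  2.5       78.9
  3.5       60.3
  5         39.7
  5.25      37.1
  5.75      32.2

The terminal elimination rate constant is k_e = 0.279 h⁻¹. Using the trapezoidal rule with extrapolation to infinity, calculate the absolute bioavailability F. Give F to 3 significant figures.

Trapezoidal AUC_0→5.75 (subcutaneous injection):
  [0→1]: (0.0+101.4)/2 × 1 = 50.7
  [1→2.5]: (101.4+78.9)/2 × 1.5 = 135.225
  [2.5→3.5]: (78.9+60.3)/2 × 1 = 69.6
  [3.5→5]: (60.3+39.7)/2 × 1.5 = 75.0
  [5→5.25]: (39.7+37.1)/2 × 0.25 = 9.6
  [5.25→5.75]: (37.1+32.2)/2 × 0.5 = 17.325
  Sum = 357.45 ng/mL·h
Tail: C_last/k_e = 32.2/0.279 = 115.412
AUC_0→∞ (subcutaneous injection) = 357.45 + 115.412 = 472.862 ng/mL·h
F = (AUC_ev/D_ev)/(AUC_iv/D_iv) = (472.862/300)/(641/200) = 1.57621/3.205 = 0.4918

F = 0.492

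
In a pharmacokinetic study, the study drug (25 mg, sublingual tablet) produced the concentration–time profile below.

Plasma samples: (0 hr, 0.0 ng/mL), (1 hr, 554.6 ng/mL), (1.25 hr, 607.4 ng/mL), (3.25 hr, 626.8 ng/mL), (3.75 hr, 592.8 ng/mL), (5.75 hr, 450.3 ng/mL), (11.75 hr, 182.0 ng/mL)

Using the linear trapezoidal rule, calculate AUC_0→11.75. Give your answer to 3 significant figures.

AUC = 4900 ng/mL·hr

Trapezoidal AUC_0→11.75:
  [0→1]: (0.0+554.6)/2 × 1 = 277.3
  [1→1.25]: (554.6+607.4)/2 × 0.25 = 145.25
  [1.25→3.25]: (607.4+626.8)/2 × 2 = 1234.2
  [3.25→3.75]: (626.8+592.8)/2 × 0.5 = 304.9
  [3.75→5.75]: (592.8+450.3)/2 × 2 = 1043.1
  [5.75→11.75]: (450.3+182.0)/2 × 6 = 1896.9
  Sum = 4901.65 ng/mL·hr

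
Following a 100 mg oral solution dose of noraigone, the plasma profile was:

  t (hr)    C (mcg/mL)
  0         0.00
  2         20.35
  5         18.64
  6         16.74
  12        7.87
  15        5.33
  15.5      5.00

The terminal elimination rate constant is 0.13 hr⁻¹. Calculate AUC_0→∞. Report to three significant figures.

Trapezoidal AUC_0→15.5:
  [0→2]: (0.00+20.35)/2 × 2 = 20.35
  [2→5]: (20.35+18.64)/2 × 3 = 58.485
  [5→6]: (18.64+16.74)/2 × 1 = 17.69
  [6→12]: (16.74+7.87)/2 × 6 = 73.83
  [12→15]: (7.87+5.33)/2 × 3 = 19.8
  [15→15.5]: (5.33+5.00)/2 × 0.5 = 2.5825
  Sum = 192.7375 mcg/mL·hr
Extrapolated tail: C_last / k_e = 5.00 / 0.13 = 38.462
AUC_0→∞ = 192.7375 + 38.462 = 231.1995 mcg/mL·hr

AUC = 231 mcg/mL·hr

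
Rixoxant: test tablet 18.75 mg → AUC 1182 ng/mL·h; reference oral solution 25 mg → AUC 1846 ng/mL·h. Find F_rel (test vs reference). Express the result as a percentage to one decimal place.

F_rel = (AUC_test/D_test) / (AUC_ref/D_ref)
      = (1182/18.75) / (1846/25)
      = 63.04 / 73.84 = 0.8537 = 85.37%

F_rel = 85.4%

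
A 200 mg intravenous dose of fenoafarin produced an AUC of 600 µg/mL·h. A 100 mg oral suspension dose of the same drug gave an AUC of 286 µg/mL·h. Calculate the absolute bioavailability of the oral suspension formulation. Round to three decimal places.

F = (AUC_ev / D_ev) / (AUC_iv / D_iv)
  = (286/100) / (600/200)
  = 2.86 / 3 = 0.9533

F = 0.953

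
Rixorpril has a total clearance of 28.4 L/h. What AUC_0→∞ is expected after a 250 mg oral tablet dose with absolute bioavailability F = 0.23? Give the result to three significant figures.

AUC_0→∞ = F × Dose / CL
        = 0.23 × 250 / 28.4 = 2.02465 mg/L·h

AUC = 2.02 mg/L·h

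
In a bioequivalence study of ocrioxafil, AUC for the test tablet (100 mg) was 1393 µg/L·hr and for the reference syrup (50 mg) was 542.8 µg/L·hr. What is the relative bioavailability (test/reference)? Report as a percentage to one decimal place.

F_rel = 128.3%

F_rel = (AUC_test/D_test) / (AUC_ref/D_ref)
      = (1393/100) / (542.8/50)
      = 13.93 / 10.856 = 1.2832 = 128.32%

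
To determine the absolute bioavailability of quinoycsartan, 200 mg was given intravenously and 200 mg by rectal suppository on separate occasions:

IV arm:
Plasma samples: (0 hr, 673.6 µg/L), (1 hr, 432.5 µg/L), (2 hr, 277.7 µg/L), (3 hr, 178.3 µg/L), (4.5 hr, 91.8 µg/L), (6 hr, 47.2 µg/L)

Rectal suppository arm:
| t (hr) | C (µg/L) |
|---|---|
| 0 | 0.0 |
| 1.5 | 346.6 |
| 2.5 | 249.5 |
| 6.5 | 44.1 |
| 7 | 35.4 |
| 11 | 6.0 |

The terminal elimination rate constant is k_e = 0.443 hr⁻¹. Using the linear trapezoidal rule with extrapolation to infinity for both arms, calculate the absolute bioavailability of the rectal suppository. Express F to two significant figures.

F = 0.81

Trapezoidal AUC_0→6 (IV):
  [0→1]: (673.6+432.5)/2 × 1 = 553.05
  [1→2]: (432.5+277.7)/2 × 1 = 355.1
  [2→3]: (277.7+178.3)/2 × 1 = 228.0
  [3→4.5]: (178.3+91.8)/2 × 1.5 = 202.575
  [4.5→6]: (91.8+47.2)/2 × 1.5 = 104.25
  Sum = 1442.975 µg/L·hr
IV tail: 47.2/0.443 = 106.546; AUC_iv,0→∞ = 1442.975 + 106.546 = 1549.521 µg/L·hr
Trapezoidal AUC_0→11 (rectal suppository):
  [0→1.5]: (0.0+346.6)/2 × 1.5 = 259.95
  [1.5→2.5]: (346.6+249.5)/2 × 1 = 298.05
  [2.5→6.5]: (249.5+44.1)/2 × 4 = 587.2
  [6.5→7]: (44.1+35.4)/2 × 0.5 = 19.875
  [7→11]: (35.4+6.0)/2 × 4 = 82.8
  Sum = 1247.875 µg/L·hr
rectal suppository tail: 6.0/0.443 = 13.544; AUC_ev,0→∞ = 1247.875 + 13.544 = 1261.419 µg/L·hr
F = (AUC_ev/D_ev)/(AUC_iv/D_iv) = (1261.419/200)/(1549.521/200) = 6.307095/7.747605 = 0.8141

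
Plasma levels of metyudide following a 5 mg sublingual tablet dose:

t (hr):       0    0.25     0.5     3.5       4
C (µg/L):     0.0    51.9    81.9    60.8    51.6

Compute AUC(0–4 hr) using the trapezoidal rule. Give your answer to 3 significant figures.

Trapezoidal AUC_0→4:
  [0→0.25]: (0.0+51.9)/2 × 0.25 = 6.4875
  [0.25→0.5]: (51.9+81.9)/2 × 0.25 = 16.725
  [0.5→3.5]: (81.9+60.8)/2 × 3 = 214.05
  [3.5→4]: (60.8+51.6)/2 × 0.5 = 28.1
  Sum = 265.3625 µg/L·hr

AUC = 265 µg/L·hr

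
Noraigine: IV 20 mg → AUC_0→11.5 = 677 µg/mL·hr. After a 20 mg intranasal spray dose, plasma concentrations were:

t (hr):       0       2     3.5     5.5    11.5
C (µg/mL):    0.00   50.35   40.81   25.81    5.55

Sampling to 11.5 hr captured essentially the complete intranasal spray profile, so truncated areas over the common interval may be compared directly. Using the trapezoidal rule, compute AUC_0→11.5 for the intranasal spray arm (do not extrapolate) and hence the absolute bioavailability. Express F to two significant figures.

Trapezoidal AUC_0→11.5 (intranasal spray):
  [0→2]: (0.00+50.35)/2 × 2 = 50.35
  [2→3.5]: (50.35+40.81)/2 × 1.5 = 68.37
  [3.5→5.5]: (40.81+25.81)/2 × 2 = 66.62
  [5.5→11.5]: (25.81+5.55)/2 × 6 = 94.08
  Sum = 279.42 µg/mL·hr
F = (AUC_ev/D_ev)/(AUC_iv/D_iv) = (279.42/20)/(677/20) = 13.971/33.85 = 0.4127

F = 0.41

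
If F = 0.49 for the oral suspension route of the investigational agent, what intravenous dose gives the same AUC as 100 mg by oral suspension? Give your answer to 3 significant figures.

Systemic exposure from an extravascular dose = F × D_ev, so the equivalent IV dose is F × D_ev.
D_iv = F × D_ev = 0.49 × 100 = 49 mg

D_iv = 49.0 mg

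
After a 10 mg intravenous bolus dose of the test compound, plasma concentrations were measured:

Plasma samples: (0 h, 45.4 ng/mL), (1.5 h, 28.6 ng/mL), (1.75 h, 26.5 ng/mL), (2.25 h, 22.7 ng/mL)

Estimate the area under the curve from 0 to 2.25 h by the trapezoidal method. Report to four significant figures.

Trapezoidal AUC_0→2.25:
  [0→1.5]: (45.4+28.6)/2 × 1.5 = 55.5
  [1.5→1.75]: (28.6+26.5)/2 × 0.25 = 6.8875
  [1.75→2.25]: (26.5+22.7)/2 × 0.5 = 12.3
  Sum = 74.6875 ng/mL·h

AUC = 74.69 ng/mL·h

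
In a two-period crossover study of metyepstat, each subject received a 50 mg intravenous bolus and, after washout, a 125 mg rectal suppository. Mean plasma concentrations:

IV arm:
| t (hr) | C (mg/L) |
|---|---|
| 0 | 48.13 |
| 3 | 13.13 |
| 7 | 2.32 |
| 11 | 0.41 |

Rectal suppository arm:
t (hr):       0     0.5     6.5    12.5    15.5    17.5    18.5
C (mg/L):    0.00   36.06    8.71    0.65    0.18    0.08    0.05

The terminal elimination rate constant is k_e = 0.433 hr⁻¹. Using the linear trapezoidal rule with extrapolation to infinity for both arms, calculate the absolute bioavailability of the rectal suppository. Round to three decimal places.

F = 0.536

Trapezoidal AUC_0→11 (IV):
  [0→3]: (48.13+13.13)/2 × 3 = 91.89
  [3→7]: (13.13+2.32)/2 × 4 = 30.9
  [7→11]: (2.32+0.41)/2 × 4 = 5.46
  Sum = 128.25 mg/L·hr
IV tail: 0.41/0.433 = 0.947; AUC_iv,0→∞ = 128.25 + 0.947 = 129.197 mg/L·hr
Trapezoidal AUC_0→18.5 (rectal suppository):
  [0→0.5]: (0.00+36.06)/2 × 0.5 = 9.015
  [0.5→6.5]: (36.06+8.71)/2 × 6 = 134.31
  [6.5→12.5]: (8.71+0.65)/2 × 6 = 28.08
  [12.5→15.5]: (0.65+0.18)/2 × 3 = 1.245
  [15.5→17.5]: (0.18+0.08)/2 × 2 = 0.26
  [17.5→18.5]: (0.08+0.05)/2 × 1 = 0.065
  Sum = 172.975 mg/L·hr
rectal suppository tail: 0.05/0.433 = 0.115; AUC_ev,0→∞ = 172.975 + 0.115 = 173.09 mg/L·hr
F = (AUC_ev/D_ev)/(AUC_iv/D_iv) = (173.09/125)/(129.197/50) = 1.38472/2.58394 = 0.5359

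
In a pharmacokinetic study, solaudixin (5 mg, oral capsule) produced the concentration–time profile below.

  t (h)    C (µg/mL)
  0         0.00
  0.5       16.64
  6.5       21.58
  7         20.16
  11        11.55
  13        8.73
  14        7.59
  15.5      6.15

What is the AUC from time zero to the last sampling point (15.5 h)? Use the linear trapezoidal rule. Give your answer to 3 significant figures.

AUC = 231 µg/mL·h

Trapezoidal AUC_0→15.5:
  [0→0.5]: (0.00+16.64)/2 × 0.5 = 4.16
  [0.5→6.5]: (16.64+21.58)/2 × 6 = 114.66
  [6.5→7]: (21.58+20.16)/2 × 0.5 = 10.435
  [7→11]: (20.16+11.55)/2 × 4 = 63.42
  [11→13]: (11.55+8.73)/2 × 2 = 20.28
  [13→14]: (8.73+7.59)/2 × 1 = 8.16
  [14→15.5]: (7.59+6.15)/2 × 1.5 = 10.305
  Sum = 231.42 µg/mL·h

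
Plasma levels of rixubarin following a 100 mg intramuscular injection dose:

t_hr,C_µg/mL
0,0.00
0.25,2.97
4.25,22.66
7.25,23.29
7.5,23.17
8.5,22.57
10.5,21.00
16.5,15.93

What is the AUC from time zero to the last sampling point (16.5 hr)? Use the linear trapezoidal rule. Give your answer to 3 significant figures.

AUC = 304 µg/mL·hr

Trapezoidal AUC_0→16.5:
  [0→0.25]: (0.00+2.97)/2 × 0.25 = 0.37125
  [0.25→4.25]: (2.97+22.66)/2 × 4 = 51.26
  [4.25→7.25]: (22.66+23.29)/2 × 3 = 68.925
  [7.25→7.5]: (23.29+23.17)/2 × 0.25 = 5.8075
  [7.5→8.5]: (23.17+22.57)/2 × 1 = 22.87
  [8.5→10.5]: (22.57+21.00)/2 × 2 = 43.57
  [10.5→16.5]: (21.00+15.93)/2 × 6 = 110.79
  Sum = 303.59375 µg/mL·hr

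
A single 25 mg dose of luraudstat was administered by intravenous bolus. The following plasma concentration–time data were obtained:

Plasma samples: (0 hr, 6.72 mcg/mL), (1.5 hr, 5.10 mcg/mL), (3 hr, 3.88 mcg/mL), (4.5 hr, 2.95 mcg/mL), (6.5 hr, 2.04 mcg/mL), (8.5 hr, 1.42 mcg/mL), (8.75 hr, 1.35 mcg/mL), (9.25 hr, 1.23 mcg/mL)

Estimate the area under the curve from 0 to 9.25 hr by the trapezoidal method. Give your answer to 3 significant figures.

AUC = 30.2 mcg/mL·hr

Trapezoidal AUC_0→9.25:
  [0→1.5]: (6.72+5.10)/2 × 1.5 = 8.865
  [1.5→3]: (5.10+3.88)/2 × 1.5 = 6.735
  [3→4.5]: (3.88+2.95)/2 × 1.5 = 5.1225
  [4.5→6.5]: (2.95+2.04)/2 × 2 = 4.99
  [6.5→8.5]: (2.04+1.42)/2 × 2 = 3.46
  [8.5→8.75]: (1.42+1.35)/2 × 0.25 = 0.34625
  [8.75→9.25]: (1.35+1.23)/2 × 0.5 = 0.645
  Sum = 30.16375 mcg/mL·hr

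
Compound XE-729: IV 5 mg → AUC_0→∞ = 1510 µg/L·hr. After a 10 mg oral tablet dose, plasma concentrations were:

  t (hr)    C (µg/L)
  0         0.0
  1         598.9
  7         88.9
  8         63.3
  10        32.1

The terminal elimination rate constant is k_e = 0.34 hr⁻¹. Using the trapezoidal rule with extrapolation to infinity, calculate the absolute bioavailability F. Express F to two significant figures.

Trapezoidal AUC_0→10 (oral tablet):
  [0→1]: (0.0+598.9)/2 × 1 = 299.45
  [1→7]: (598.9+88.9)/2 × 6 = 2063.4
  [7→8]: (88.9+63.3)/2 × 1 = 76.1
  [8→10]: (63.3+32.1)/2 × 2 = 95.4
  Sum = 2534.35 µg/L·hr
Tail: C_last/k_e = 32.1/0.34 = 94.412
AUC_0→∞ (oral tablet) = 2534.35 + 94.412 = 2628.762 µg/L·hr
F = (AUC_ev/D_ev)/(AUC_iv/D_iv) = (2628.762/10)/(1510/5) = 262.8762/302 = 0.8705

F = 0.87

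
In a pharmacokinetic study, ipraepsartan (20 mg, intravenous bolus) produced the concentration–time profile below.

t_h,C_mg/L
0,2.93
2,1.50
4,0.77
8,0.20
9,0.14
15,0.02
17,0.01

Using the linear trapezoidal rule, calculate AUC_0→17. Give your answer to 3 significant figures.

AUC = 9.32 mg/L·h

Trapezoidal AUC_0→17:
  [0→2]: (2.93+1.50)/2 × 2 = 4.43
  [2→4]: (1.50+0.77)/2 × 2 = 2.27
  [4→8]: (0.77+0.20)/2 × 4 = 1.94
  [8→9]: (0.20+0.14)/2 × 1 = 0.17
  [9→15]: (0.14+0.02)/2 × 6 = 0.48
  [15→17]: (0.02+0.01)/2 × 2 = 0.03
  Sum = 9.32 mg/L·h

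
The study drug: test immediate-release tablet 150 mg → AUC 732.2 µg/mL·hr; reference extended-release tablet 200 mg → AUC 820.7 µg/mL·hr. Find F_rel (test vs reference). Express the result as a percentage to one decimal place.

F_rel = (AUC_test/D_test) / (AUC_ref/D_ref)
      = (732.2/150) / (820.7/200)
      = 4.88133 / 4.1035 = 1.1896 = 118.96%

F_rel = 119.0%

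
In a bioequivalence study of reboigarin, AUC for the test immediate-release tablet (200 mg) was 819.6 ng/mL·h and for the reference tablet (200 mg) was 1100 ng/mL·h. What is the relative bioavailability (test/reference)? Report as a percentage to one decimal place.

F_rel = (AUC_test/D_test) / (AUC_ref/D_ref)
      = (819.6/200) / (1100/200)
      = 4.098 / 5.5 = 0.7451 = 74.51%

F_rel = 74.5%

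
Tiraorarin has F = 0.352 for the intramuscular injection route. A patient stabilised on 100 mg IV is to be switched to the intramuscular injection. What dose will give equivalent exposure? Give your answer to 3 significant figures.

D_intramuscular = 284 mg

For equal systemic exposure: F × D_ev = D_iv
D_ev = D_iv / F = 100 / 0.352 = 284.091 mg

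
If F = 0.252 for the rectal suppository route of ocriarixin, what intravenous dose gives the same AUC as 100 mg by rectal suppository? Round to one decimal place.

Systemic exposure from an extravascular dose = F × D_ev, so the equivalent IV dose is F × D_ev.
D_iv = F × D_ev = 0.252 × 100 = 25.2 mg

D_iv = 25.2 mg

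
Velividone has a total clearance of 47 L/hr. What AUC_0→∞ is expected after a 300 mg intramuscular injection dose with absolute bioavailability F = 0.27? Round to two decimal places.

AUC = 1.72 mg/L·hr

AUC_0→∞ = F × Dose / CL
        = 0.27 × 300 / 47 = 1.7234 mg/L·hr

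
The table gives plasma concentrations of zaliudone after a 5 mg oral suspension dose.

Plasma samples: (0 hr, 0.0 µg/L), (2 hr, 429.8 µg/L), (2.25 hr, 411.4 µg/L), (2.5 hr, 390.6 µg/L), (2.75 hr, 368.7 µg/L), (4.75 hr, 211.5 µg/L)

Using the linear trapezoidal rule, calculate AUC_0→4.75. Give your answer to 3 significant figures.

Trapezoidal AUC_0→4.75:
  [0→2]: (0.0+429.8)/2 × 2 = 429.8
  [2→2.25]: (429.8+411.4)/2 × 0.25 = 105.15
  [2.25→2.5]: (411.4+390.6)/2 × 0.25 = 100.25
  [2.5→2.75]: (390.6+368.7)/2 × 0.25 = 94.9125
  [2.75→4.75]: (368.7+211.5)/2 × 2 = 580.2
  Sum = 1310.3125 µg/L·hr

AUC = 1310 µg/L·hr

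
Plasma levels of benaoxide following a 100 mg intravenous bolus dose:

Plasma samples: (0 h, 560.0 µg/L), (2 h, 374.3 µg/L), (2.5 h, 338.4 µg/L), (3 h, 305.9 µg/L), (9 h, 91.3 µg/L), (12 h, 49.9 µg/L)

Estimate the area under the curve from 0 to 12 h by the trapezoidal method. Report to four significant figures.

Trapezoidal AUC_0→12:
  [0→2]: (560.0+374.3)/2 × 2 = 934.3
  [2→2.5]: (374.3+338.4)/2 × 0.5 = 178.175
  [2.5→3]: (338.4+305.9)/2 × 0.5 = 161.075
  [3→9]: (305.9+91.3)/2 × 6 = 1191.6
  [9→12]: (91.3+49.9)/2 × 3 = 211.8
  Sum = 2676.95 µg/L·h

AUC = 2677 µg/L·h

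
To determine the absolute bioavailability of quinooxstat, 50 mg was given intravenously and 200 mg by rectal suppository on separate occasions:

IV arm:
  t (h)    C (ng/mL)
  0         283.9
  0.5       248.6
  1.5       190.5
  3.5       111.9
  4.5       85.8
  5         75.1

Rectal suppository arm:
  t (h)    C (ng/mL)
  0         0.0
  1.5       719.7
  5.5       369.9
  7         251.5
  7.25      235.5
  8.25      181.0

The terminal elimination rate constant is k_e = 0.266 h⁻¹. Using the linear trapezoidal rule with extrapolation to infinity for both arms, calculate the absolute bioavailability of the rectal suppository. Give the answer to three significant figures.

F = 0.960

Trapezoidal AUC_0→5 (IV):
  [0→0.5]: (283.9+248.6)/2 × 0.5 = 133.125
  [0.5→1.5]: (248.6+190.5)/2 × 1 = 219.55
  [1.5→3.5]: (190.5+111.9)/2 × 2 = 302.4
  [3.5→4.5]: (111.9+85.8)/2 × 1 = 98.85
  [4.5→5]: (85.8+75.1)/2 × 0.5 = 40.225
  Sum = 794.15 ng/mL·h
IV tail: 75.1/0.266 = 282.331; AUC_iv,0→∞ = 794.15 + 282.331 = 1076.481 ng/mL·h
Trapezoidal AUC_0→8.25 (rectal suppository):
  [0→1.5]: (0.0+719.7)/2 × 1.5 = 539.775
  [1.5→5.5]: (719.7+369.9)/2 × 4 = 2179.2
  [5.5→7]: (369.9+251.5)/2 × 1.5 = 466.05
  [7→7.25]: (251.5+235.5)/2 × 0.25 = 60.875
  [7.25→8.25]: (235.5+181.0)/2 × 1 = 208.25
  Sum = 3454.15 ng/mL·h
rectal suppository tail: 181.0/0.266 = 680.451; AUC_ev,0→∞ = 3454.15 + 680.451 = 4134.601 ng/mL·h
F = (AUC_ev/D_ev)/(AUC_iv/D_iv) = (4134.601/200)/(1076.481/50) = 20.673005/21.52962 = 0.9602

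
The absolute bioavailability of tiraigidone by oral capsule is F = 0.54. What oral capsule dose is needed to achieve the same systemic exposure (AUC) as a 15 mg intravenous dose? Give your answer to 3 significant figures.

D_oral = 27.8 mg

For equal systemic exposure: F × D_ev = D_iv
D_ev = D_iv / F = 15 / 0.54 = 27.7778 mg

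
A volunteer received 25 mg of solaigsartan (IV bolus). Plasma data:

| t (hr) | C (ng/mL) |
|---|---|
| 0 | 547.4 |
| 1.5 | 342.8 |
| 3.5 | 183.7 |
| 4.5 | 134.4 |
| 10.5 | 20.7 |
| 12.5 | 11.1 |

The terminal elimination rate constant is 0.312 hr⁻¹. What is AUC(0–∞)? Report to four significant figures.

AUC = 1886 ng/mL·hr

Trapezoidal AUC_0→12.5:
  [0→1.5]: (547.4+342.8)/2 × 1.5 = 667.65
  [1.5→3.5]: (342.8+183.7)/2 × 2 = 526.5
  [3.5→4.5]: (183.7+134.4)/2 × 1 = 159.05
  [4.5→10.5]: (134.4+20.7)/2 × 6 = 465.3
  [10.5→12.5]: (20.7+11.1)/2 × 2 = 31.8
  Sum = 1850.3 ng/mL·hr
Extrapolated tail: C_last / k_e = 11.1 / 0.312 = 35.577
AUC_0→∞ = 1850.3 + 35.577 = 1885.877 ng/mL·hr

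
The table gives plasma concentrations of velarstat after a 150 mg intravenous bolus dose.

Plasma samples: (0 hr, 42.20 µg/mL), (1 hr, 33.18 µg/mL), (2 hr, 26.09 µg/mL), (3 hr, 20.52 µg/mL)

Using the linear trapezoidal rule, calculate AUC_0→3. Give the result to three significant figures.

AUC = 90.6 µg/mL·hr

Trapezoidal AUC_0→3:
  [0→1]: (42.20+33.18)/2 × 1 = 37.69
  [1→2]: (33.18+26.09)/2 × 1 = 29.635
  [2→3]: (26.09+20.52)/2 × 1 = 23.305
  Sum = 90.63 µg/mL·hr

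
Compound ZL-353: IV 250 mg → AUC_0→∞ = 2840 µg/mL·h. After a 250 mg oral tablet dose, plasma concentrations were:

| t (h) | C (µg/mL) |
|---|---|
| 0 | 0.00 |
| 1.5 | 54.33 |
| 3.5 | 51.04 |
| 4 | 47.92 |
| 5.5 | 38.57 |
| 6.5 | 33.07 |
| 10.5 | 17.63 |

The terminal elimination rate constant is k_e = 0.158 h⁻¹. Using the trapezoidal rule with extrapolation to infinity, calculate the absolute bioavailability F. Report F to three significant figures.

F = 0.171

Trapezoidal AUC_0→10.5 (oral tablet):
  [0→1.5]: (0.00+54.33)/2 × 1.5 = 40.7475
  [1.5→3.5]: (54.33+51.04)/2 × 2 = 105.37
  [3.5→4]: (51.04+47.92)/2 × 0.5 = 24.74
  [4→5.5]: (47.92+38.57)/2 × 1.5 = 64.8675
  [5.5→6.5]: (38.57+33.07)/2 × 1 = 35.82
  [6.5→10.5]: (33.07+17.63)/2 × 4 = 101.4
  Sum = 372.945 µg/mL·h
Tail: C_last/k_e = 17.63/0.158 = 111.582
AUC_0→∞ (oral tablet) = 372.945 + 111.582 = 484.527 µg/mL·h
F = (AUC_ev/D_ev)/(AUC_iv/D_iv) = (484.527/250)/(2840/250) = 1.938108/11.36 = 0.1706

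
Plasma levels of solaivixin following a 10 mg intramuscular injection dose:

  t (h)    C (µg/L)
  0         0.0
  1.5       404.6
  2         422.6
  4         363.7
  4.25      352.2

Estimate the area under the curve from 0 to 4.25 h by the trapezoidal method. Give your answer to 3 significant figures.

Trapezoidal AUC_0→4.25:
  [0→1.5]: (0.0+404.6)/2 × 1.5 = 303.45
  [1.5→2]: (404.6+422.6)/2 × 0.5 = 206.8
  [2→4]: (422.6+363.7)/2 × 2 = 786.3
  [4→4.25]: (363.7+352.2)/2 × 0.25 = 89.4875
  Sum = 1386.0375 µg/L·h

AUC = 1390 µg/L·h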